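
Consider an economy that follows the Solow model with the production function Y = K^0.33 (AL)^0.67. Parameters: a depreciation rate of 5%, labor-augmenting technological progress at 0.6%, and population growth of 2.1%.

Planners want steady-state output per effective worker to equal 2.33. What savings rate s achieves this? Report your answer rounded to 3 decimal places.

At the steady state, Δk = 0, so s·k^α = (n + g + δ)·k.
Since y* = [s/(n + g + δ)]^(α/(1−α)), we have s/(n + g + δ) = (y*)^((1−α)/α) = 2.33^2.0303 = 5.5698.
Therefore s = 5.5698 × (n + g + δ) = 5.5698 × 0.077 = 0.4289.

s ≈ 0.429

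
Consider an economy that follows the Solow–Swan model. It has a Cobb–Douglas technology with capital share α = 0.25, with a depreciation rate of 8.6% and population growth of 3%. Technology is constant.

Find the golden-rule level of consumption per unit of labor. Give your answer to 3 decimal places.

c_gold ≈ 0.969

At the golden rule, f'(k) = n + δ, so α·k^(α−1) = n + δ and k_gold = (α/(n + δ))^(1/(1−α)).
k_gold = (0.25/0.116)^(1/0.75) = 2.1552^1.3333 ≈ 2.7838
c_gold = f(k_gold) − (n + δ)·k_gold = 1.2917 − 0.116×2.7838 ≈ 0.9688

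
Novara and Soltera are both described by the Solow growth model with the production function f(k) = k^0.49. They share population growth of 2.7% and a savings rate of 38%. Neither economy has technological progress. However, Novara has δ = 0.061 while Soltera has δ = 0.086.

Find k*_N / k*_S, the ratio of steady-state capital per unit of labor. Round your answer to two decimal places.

ratio ≈ 1.63

Steady-state k* = [s/(n + δ)]^(1/(1−α)), so the ratio is [ (s_N/(n + δ)_N) / (s_S/(n + δ)_S) ]^1.9608.
s_N/(n + δ)_N = 0.38/0.088 = 4.3182; s_S/(n + δ)_S = 0.38/0.113 = 3.3628.
Ratio = (4.3182/3.3628)^1.9608 = 1.2841^1.9608 ≈ 1.6328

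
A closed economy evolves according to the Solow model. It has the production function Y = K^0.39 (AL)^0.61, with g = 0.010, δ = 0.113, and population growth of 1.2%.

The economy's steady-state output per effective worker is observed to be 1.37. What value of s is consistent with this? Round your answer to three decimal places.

Steady state requires s·f(k) = (n + g + δ)·k, i.e. s·k^α = (n + g + δ)·k.
Since y* = [s/(n + g + δ)]^(α/(1−α)), we have s/(n + g + δ) = (y*)^((1−α)/α) = 1.37^1.5641 = 1.6362.
Therefore s = 1.6362 × (n + g + δ) = 1.6362 × 0.135 = 0.2209.

s ≈ 0.221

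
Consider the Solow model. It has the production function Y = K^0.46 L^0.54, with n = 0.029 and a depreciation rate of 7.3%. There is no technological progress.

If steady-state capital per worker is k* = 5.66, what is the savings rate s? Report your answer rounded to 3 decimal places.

In steady state, investment equals break-even investment: s·k^α = (n + δ)·k.
So s / (n + δ) = (k*)^(1−α) = 5.66^0.54 = 2.5499.
Therefore s = 2.5499 × (n + δ) = 2.5499 × 0.102 = 0.2601.

s ≈ 0.260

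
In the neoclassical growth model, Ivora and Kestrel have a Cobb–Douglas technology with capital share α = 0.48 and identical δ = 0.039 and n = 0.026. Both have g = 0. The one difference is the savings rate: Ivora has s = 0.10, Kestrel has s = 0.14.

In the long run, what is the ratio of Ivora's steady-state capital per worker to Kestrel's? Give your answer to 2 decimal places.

Steady-state k* = [s/(n + δ)]^(1/(1−α)), so the ratio is [ (s_I/(n + δ)_I) / (s_K/(n + δ)_K) ]^1.9231.
s_I/(n + δ)_I = 0.10/0.065 = 1.5385; s_K/(n + δ)_K = 0.14/0.065 = 2.1538.
Ratio = (1.5385/2.1538)^1.9231 = 0.7143^1.9231 ≈ 0.5236

ratio ≈ 0.52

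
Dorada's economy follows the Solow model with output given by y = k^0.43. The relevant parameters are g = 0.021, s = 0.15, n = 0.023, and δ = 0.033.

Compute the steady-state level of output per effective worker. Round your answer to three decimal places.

Steady state requires s·f(k) = (n + g + δ)·k, i.e. s·k^α = (n + g + δ)·k.
Rearranging, k^(1−α) = s / (n + g + δ).
k^0.57 = 0.15 / (0.023 + 0.021 + 0.033) = 0.15 / 0.077 = 1.9481
k* = 1.9481^(1/0.57) ≈ 3.2217
y* = (k*)^α = 3.2217^0.43 ≈ 1.6538

y* ≈ 1.654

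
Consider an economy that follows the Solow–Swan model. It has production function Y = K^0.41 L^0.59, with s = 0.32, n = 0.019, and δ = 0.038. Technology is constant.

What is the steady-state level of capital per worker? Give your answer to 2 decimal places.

At the steady state, Δk = 0, so s·k^α = (n + δ)·k.
Dividing both sides by k: k^(1−α) = s / (n + δ).
k^0.59 = 0.32 / (0.019 + 0.038) = 0.32 / 0.057 = 5.6140
k* = 5.6140^(1/0.59) ≈ 18.6189

k* = 18.62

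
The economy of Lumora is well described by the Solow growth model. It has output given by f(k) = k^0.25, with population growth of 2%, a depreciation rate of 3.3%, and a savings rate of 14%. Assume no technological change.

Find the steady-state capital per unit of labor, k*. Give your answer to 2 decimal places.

k* ≈ 3.65

Steady state requires s·f(k) = (n + δ)·k, i.e. s·k^α = (n + δ)·k.
Rearranging, k^(1−α) = s / (n + δ).
k^0.75 = 0.14 / (0.020 + 0.033) = 0.14 / 0.053 = 2.6415
k* = 2.6415^(1/0.75) ≈ 3.6515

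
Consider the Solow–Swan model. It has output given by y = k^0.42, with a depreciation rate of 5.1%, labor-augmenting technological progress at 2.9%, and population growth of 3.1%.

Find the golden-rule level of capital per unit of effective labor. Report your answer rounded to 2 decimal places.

k_gold ≈ 9.92

The golden rule sets f'(k) = n + g + δ, i.e. α·k^(α−1) = n + g + δ.
So k^(1−α) = α / (n + g + δ) = 0.42 / 0.111 = 3.7838.
k_gold = 3.7838^(1/0.58) ≈ 9.9181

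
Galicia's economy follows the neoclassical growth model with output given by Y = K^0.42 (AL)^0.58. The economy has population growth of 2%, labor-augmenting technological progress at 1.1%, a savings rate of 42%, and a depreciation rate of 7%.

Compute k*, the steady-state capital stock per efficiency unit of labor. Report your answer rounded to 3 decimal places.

In steady state, investment equals break-even investment: s·k^α = (n + g + δ)·k.
Rearranging, k^(1−α) = s / (n + g + δ).
k^0.58 = 0.42 / (0.020 + 0.011 + 0.070) = 0.42 / 0.101 = 4.1584
k* = 4.1584^(1/0.58) ≈ 11.6712

k* = 11.671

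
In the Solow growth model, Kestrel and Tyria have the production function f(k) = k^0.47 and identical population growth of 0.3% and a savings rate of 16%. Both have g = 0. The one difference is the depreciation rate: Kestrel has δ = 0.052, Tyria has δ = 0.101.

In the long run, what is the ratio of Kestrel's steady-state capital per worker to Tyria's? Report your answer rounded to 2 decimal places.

Steady-state k* = [s/(n + δ)]^(1/(1−α)), so the ratio is [ (s_K/(n + δ)_K) / (s_T/(n + δ)_T) ]^1.8868.
s_K/(n + δ)_K = 0.16/0.055 = 2.9091; s_T/(n + δ)_T = 0.16/0.104 = 1.5385.
Ratio = (2.9091/1.5385)^1.8868 = 1.8909^1.8868 ≈ 3.3267

ratio ≈ 3.33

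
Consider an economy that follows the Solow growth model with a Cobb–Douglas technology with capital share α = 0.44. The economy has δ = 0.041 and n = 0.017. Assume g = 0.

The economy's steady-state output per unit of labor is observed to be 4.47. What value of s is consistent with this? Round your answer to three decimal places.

s ≈ 0.390

At the steady state, Δk = 0, so s·k^α = (n + δ)·k.
Since y* = [s/(n + δ)]^(α/(1−α)), we have s/(n + δ) = (y*)^((1−α)/α) = 4.47^1.2727 = 6.7243.
Therefore s = 6.7243 × (n + δ) = 6.7243 × 0.058 = 0.3900.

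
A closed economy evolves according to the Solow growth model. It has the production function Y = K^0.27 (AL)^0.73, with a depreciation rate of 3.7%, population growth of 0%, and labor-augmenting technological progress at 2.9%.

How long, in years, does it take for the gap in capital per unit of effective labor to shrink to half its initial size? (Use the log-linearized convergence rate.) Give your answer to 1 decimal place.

Near the steady state the convergence rate is λ = (1 − α)(n + g + δ).
λ = (1 − 0.27) × 0.066 = 0.73 × 0.066 = 0.04818
Half-life = ln 2 / λ = 0.6931 / 0.04818 ≈ 14.39 years

t_½ ≈ 14.4 years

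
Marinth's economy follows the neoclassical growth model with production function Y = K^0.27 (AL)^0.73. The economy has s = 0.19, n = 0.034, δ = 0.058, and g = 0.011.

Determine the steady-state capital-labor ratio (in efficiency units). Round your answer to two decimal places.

Steady state requires s·f(k) = (n + g + δ)·k, i.e. s·k^α = (n + g + δ)·k.
Dividing both sides by k: k^(1−α) = s / (n + g + δ).
k^0.73 = 0.19 / (0.034 + 0.011 + 0.058) = 0.19 / 0.103 = 1.8447
k* = 1.8447^(1/0.73) ≈ 2.3136

k* = 2.31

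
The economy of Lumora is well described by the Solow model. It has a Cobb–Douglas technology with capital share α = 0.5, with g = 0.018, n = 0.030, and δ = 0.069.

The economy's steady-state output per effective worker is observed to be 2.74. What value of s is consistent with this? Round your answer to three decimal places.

s ≈ 0.321

In steady state, investment equals break-even investment: s·k^α = (n + g + δ)·k.
Since y* = [s/(n + g + δ)]^(α/(1−α)), we have s/(n + g + δ) = (y*)^((1−α)/α) = 2.74^1 = 2.7400.
Therefore s = 2.7400 × (n + g + δ) = 2.7400 × 0.117 = 0.3206.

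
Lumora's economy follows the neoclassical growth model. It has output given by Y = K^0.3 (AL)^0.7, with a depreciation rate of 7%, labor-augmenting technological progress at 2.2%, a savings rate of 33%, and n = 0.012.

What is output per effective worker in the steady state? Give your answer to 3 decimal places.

y* = 1.640

In steady state, investment equals break-even investment: s·k^α = (n + g + δ)·k.
Rearranging, k^(1−α) = s / (n + g + δ).
k^0.7 = 0.33 / (0.012 + 0.022 + 0.070) = 0.33 / 0.104 = 3.1731
k* = 3.1731^(1/0.7) ≈ 5.2048
y* = (k*)^α = 5.2048^0.3 ≈ 1.6403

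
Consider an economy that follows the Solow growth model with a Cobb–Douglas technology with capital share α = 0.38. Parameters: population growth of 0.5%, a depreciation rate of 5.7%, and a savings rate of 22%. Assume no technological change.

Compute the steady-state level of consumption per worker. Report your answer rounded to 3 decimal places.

In steady state, investment equals break-even investment: s·k^α = (n + δ)·k.
Dividing both sides by k: k^(1−α) = s / (n + δ).
k^0.62 = 0.22 / (0.005 + 0.057) = 0.22 / 0.062 = 3.5484
k* = 3.5484^(1/0.62) ≈ 7.7117
y* = (k*)^α = 7.7117^0.38 ≈ 2.1733
c* = (1 − s)·y* = (1 − 0.22) × 2.1733 ≈ 1.6952

c* ≈ 1.695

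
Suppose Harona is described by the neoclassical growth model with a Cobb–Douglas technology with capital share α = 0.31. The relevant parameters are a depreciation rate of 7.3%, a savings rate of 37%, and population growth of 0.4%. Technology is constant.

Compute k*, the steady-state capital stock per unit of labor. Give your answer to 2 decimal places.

In steady state, investment equals break-even investment: s·k^α = (n + δ)·k.
Dividing both sides by k: k^(1−α) = s / (n + δ).
k^0.69 = 0.37 / (0.004 + 0.073) = 0.37 / 0.077 = 4.8052
k* = 4.8052^(1/0.69) ≈ 9.7272

k* ≈ 9.73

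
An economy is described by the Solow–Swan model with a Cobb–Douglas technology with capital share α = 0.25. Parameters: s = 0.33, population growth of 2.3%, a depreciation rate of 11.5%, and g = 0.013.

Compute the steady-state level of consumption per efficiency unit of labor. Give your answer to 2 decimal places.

At the steady state, Δk = 0, so s·k^α = (n + g + δ)·k.
Rearranging, k^(1−α) = s / (n + g + δ).
k^0.75 = 0.33 / (0.023 + 0.013 + 0.115) = 0.33 / 0.151 = 2.1854
k* = 2.1854^(1/0.75) ≈ 2.8360
y* = (k*)^α = 2.8360^0.25 ≈ 1.2977
c* = (1 − s)·y* = (1 − 0.33) × 1.2977 ≈ 0.8695

c* = 0.87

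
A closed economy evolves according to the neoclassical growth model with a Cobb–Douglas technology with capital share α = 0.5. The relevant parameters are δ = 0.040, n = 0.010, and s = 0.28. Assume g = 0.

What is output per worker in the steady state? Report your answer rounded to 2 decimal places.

In steady state, investment equals break-even investment: s·k^α = (n + δ)·k.
Rearranging, k^(1−α) = s / (n + δ).
k^0.5 = 0.28 / (0.010 + 0.040) = 0.28 / 0.050 = 5.6000
k* = 5.6000^(1/0.5) ≈ 31.3600
y* = (k*)^α = 31.3600^0.5 ≈ 5.6000

y* = 5.60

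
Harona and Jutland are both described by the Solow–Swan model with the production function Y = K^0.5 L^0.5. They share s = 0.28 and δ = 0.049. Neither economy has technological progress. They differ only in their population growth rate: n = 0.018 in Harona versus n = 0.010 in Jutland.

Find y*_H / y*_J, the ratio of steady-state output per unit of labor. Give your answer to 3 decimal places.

Steady-state y* = [s/(n + δ)]^(α/(1−α)), so the ratio is [ (s_H/(n + δ)_H) / (s_J/(n + δ)_J) ]^1.
s_H/(n + δ)_H = 0.28/0.067 = 4.1791; s_J/(n + δ)_J = 0.28/0.059 = 4.7458.
Ratio = (4.1791/4.7458)^1 = 0.8806^1 ≈ 0.8806

ratio ≈ 0.881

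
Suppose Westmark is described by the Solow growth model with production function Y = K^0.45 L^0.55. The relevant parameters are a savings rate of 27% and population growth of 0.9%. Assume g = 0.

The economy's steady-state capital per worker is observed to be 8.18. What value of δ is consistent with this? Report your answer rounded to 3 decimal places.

At the steady state, Δk = 0, so s·k^α = (n + δ)·k.
So s / (n + δ) = (k*)^(1−α) = 8.18^0.55 = 3.1770.
Therefore n + δ = s / 3.1770 = 0.27 / 3.1770 = 0.0850, so δ = 0.0850 − 0.009 = 0.0760.

δ ≈ 0.076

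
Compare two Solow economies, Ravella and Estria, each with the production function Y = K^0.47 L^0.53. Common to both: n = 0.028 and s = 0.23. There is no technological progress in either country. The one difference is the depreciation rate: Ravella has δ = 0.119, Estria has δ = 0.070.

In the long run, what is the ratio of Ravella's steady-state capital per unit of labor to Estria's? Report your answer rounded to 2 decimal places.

ratio ≈ 0.47

Steady-state k* = [s/(n + δ)]^(1/(1−α)), so the ratio is [ (s_R/(n + δ)_R) / (s_E/(n + δ)_E) ]^1.8868.
s_R/(n + δ)_R = 0.23/0.147 = 1.5646; s_E/(n + δ)_E = 0.23/0.098 = 2.3469.
Ratio = (1.5646/2.3469)^1.8868 = 0.6667^1.8868 ≈ 0.4654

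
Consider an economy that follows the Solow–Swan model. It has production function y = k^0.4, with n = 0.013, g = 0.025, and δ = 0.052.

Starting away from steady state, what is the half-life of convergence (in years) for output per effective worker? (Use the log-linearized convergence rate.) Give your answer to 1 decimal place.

half-life ≈ 12.8 years

Near the steady state the convergence rate is λ = (1 − α)(n + g + δ).
λ = (1 − 0.4) × 0.090 = 0.6 × 0.090 = 0.0540
Half-life = ln 2 / λ = 0.6931 / 0.0540 ≈ 12.84 years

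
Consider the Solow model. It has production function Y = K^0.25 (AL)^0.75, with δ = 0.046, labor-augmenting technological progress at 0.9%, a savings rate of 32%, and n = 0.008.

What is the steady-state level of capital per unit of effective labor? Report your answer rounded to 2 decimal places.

k* = 8.73

In steady state, investment equals break-even investment: s·k^α = (n + g + δ)·k.
Rearranging, k^(1−α) = s / (n + g + δ).
k^0.75 = 0.32 / (0.008 + 0.009 + 0.046) = 0.32 / 0.063 = 5.0794
k* = 5.0794^(1/0.75) ≈ 8.7314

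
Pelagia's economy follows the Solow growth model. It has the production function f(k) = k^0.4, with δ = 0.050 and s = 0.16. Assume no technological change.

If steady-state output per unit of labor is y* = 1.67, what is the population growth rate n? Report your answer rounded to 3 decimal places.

n ≈ 0.024

At the steady state, Δk = 0, so s·k^α = (n + δ)·k.
Since y* = [s/(n + δ)]^(α/(1−α)), we have s/(n + δ) = (y*)^((1−α)/α) = 1.67^1.5 = 2.1581.
Therefore n + δ = s / 2.1581 = 0.16 / 2.1581 = 0.0741, so n = 0.0741 − 0.050 = 0.0241.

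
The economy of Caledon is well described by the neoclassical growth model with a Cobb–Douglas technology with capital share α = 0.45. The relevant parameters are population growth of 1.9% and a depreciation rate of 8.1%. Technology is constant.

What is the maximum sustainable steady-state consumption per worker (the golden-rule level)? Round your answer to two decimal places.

c_gold ≈ 1.88

At the golden rule, f'(k) = n + δ, so α·k^(α−1) = n + δ and k_gold = (α/(n + δ))^(1/(1−α)).
k_gold = (0.45/0.100)^(1/0.55) = 4.5000^1.8182 ≈ 15.4053
c_gold = f(k_gold) − (n + δ)·k_gold = 3.4234 − 0.100×15.4053 ≈ 1.8829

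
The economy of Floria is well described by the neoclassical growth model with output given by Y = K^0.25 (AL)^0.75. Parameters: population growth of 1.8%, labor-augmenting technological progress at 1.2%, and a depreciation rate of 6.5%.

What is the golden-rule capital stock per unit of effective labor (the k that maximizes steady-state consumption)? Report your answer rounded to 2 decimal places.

The golden rule sets f'(k) = n + g + δ, i.e. α·k^(α−1) = n + g + δ.
So k^(1−α) = α / (n + g + δ) = 0.25 / 0.095 = 2.6316.
k_gold = 2.6316^(1/0.75) ≈ 3.6332

k_gold ≈ 3.63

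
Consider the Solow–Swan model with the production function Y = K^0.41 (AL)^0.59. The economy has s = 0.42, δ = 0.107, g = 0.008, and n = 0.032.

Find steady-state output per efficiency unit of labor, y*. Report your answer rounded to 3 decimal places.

Steady state requires s·f(k) = (n + g + δ)·k, i.e. s·k^α = (n + g + δ)·k.
Dividing both sides by k: k^(1−α) = s / (n + g + δ).
k^0.59 = 0.42 / (0.032 + 0.008 + 0.107) = 0.42 / 0.147 = 2.8571
k* = 2.8571^(1/0.59) ≈ 5.9259
y* = (k*)^α = 5.9259^0.41 ≈ 2.0741

y* ≈ 2.074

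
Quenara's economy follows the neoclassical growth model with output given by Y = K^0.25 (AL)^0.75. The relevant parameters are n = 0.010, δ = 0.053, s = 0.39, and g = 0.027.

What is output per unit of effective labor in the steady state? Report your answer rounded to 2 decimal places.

Steady state requires s·f(k) = (n + g + δ)·k, i.e. s·k^α = (n + g + δ)·k.
Rearranging, k^(1−α) = s / (n + g + δ).
k^0.75 = 0.39 / (0.010 + 0.027 + 0.053) = 0.39 / 0.090 = 4.3333
k* = 4.3333^(1/0.75) ≈ 7.0647
y* = (k*)^α = 7.0647^0.25 ≈ 1.6303

y* ≈ 1.63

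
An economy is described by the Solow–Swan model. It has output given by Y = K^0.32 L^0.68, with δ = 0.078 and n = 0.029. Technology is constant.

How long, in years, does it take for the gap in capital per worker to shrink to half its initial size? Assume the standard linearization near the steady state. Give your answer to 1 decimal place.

t_½ ≈ 9.5 years

Near the steady state the convergence rate is λ = (1 − α)(n + δ).
λ = (1 − 0.32) × 0.107 = 0.68 × 0.107 = 0.07276
Half-life = ln 2 / λ = 0.6931 / 0.07276 ≈ 9.53 years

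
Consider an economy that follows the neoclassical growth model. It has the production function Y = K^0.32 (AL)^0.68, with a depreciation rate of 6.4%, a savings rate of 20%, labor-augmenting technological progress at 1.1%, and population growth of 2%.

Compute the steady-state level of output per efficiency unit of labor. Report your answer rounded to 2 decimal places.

Steady state requires s·f(k) = (n + g + δ)·k, i.e. s·k^α = (n + g + δ)·k.
Rearranging, k^(1−α) = s / (n + g + δ).
k^0.68 = 0.20 / (0.020 + 0.011 + 0.064) = 0.20 / 0.095 = 2.1053
k* = 2.1053^(1/0.68) ≈ 2.9886
y* = (k*)^α = 2.9886^0.32 ≈ 1.4195

y* ≈ 1.42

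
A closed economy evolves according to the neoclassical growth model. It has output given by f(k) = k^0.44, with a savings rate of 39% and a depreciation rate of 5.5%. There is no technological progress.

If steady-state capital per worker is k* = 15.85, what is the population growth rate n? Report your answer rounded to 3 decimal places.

n ≈ 0.028

At the steady state, Δk = 0, so s·k^α = (n + δ)·k.
So s / (n + δ) = (k*)^(1−α) = 15.85^0.56 = 4.6991.
Therefore n + δ = s / 4.6991 = 0.39 / 4.6991 = 0.0830, so n = 0.0830 − 0.055 = 0.0280.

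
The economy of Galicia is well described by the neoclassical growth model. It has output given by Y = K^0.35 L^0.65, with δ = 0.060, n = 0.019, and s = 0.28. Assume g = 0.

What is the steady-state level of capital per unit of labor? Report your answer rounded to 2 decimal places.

k* ≈ 7.01

At the steady state, Δk = 0, so s·k^α = (n + δ)·k.
Dividing both sides by k: k^(1−α) = s / (n + δ).
k^0.65 = 0.28 / (0.019 + 0.060) = 0.28 / 0.079 = 3.5443
k* = 3.5443^(1/0.65) ≈ 7.0054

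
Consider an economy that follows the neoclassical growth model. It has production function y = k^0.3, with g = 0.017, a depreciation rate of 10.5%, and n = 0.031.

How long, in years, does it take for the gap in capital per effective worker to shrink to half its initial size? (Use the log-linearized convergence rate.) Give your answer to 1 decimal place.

Near the steady state the convergence rate is λ = (1 − α)(n + g + δ).
λ = (1 − 0.3) × 0.153 = 0.7 × 0.153 = 0.1071
Half-life = ln 2 / λ = 0.6931 / 0.1071 ≈ 6.47 years

t_½ ≈ 6.5 years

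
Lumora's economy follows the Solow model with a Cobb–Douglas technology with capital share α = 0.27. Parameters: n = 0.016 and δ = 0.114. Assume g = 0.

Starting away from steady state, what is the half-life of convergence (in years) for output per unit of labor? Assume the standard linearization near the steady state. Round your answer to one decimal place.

about 7.3 years

Near the steady state the convergence rate is λ = (1 − α)(n + δ).
λ = (1 − 0.27) × 0.130 = 0.73 × 0.130 = 0.0949
Half-life = ln 2 / λ = 0.6931 / 0.0949 ≈ 7.30 years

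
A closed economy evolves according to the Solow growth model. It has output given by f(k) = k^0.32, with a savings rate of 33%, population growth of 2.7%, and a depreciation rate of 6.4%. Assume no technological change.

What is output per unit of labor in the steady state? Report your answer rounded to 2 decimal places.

y* ≈ 1.83

At the steady state, Δk = 0, so s·k^α = (n + δ)·k.
Rearranging, k^(1−α) = s / (n + δ).
k^0.68 = 0.33 / (0.027 + 0.064) = 0.33 / 0.091 = 3.6264
k* = 3.6264^(1/0.68) ≈ 6.6490
y* = (k*)^α = 6.6490^0.32 ≈ 1.8335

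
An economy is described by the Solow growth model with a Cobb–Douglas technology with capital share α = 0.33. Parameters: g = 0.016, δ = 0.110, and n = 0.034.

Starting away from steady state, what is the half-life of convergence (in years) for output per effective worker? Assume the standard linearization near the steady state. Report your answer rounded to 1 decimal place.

Near the steady state the convergence rate is λ = (1 − α)(n + g + δ).
λ = (1 − 0.33) × 0.160 = 0.67 × 0.160 = 0.1072
Half-life = ln 2 / λ = 0.6931 / 0.1072 ≈ 6.47 years

about 6.5 years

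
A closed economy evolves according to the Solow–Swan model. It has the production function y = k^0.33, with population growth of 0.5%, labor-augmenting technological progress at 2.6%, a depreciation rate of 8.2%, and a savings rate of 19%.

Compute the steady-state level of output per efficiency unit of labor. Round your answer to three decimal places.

At the steady state, Δk = 0, so s·k^α = (n + g + δ)·k.
Rearranging, k^(1−α) = s / (n + g + δ).
k^0.67 = 0.19 / (0.005 + 0.026 + 0.082) = 0.19 / 0.113 = 1.6814
k* = 1.6814^(1/0.67) ≈ 2.1718
y* = (k*)^α = 2.1718^0.33 ≈ 1.2917

y* ≈ 1.292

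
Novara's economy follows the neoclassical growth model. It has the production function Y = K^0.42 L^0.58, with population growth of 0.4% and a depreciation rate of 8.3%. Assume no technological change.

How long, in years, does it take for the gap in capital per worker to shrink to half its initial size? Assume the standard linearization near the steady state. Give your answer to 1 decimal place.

Near the steady state the convergence rate is λ = (1 − α)(n + δ).
λ = (1 − 0.42) × 0.087 = 0.58 × 0.087 = 0.05046
Half-life = ln 2 / λ = 0.6931 / 0.05046 ≈ 13.74 years

half-life ≈ 13.7 years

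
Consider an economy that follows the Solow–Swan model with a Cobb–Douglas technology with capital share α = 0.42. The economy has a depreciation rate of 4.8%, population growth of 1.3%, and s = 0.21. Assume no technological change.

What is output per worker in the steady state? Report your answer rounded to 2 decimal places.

Steady state requires s·f(k) = (n + δ)·k, i.e. s·k^α = (n + δ)·k.
Dividing both sides by k: k^(1−α) = s / (n + δ).
k^0.58 = 0.21 / (0.013 + 0.048) = 0.21 / 0.061 = 3.4426
k* = 3.4426^(1/0.58) ≈ 8.4269
y* = (k*)^α = 8.4269^0.42 ≈ 2.4478

y* = 2.45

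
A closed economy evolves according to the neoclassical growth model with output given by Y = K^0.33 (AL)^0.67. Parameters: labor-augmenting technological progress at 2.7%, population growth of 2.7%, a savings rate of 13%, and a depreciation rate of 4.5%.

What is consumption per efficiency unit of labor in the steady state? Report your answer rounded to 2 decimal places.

At the steady state, Δk = 0, so s·k^α = (n + g + δ)·k.
Rearranging, k^(1−α) = s / (n + g + δ).
k^0.67 = 0.13 / (0.027 + 0.027 + 0.045) = 0.13 / 0.099 = 1.3131
k* = 1.3131^(1/0.67) ≈ 1.5016
y* = (k*)^α = 1.5016^0.33 ≈ 1.1436
c* = (1 − s)·y* = (1 − 0.13) × 1.1436 ≈ 0.9949

c* ≈ 0.99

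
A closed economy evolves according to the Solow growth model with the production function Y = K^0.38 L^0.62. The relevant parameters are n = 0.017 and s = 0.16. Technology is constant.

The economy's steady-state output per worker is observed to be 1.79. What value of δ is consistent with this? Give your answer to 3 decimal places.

δ ≈ 0.045

At the steady state, Δk = 0, so s·k^α = (n + δ)·k.
Since y* = [s/(n + δ)]^(α/(1−α)), we have s/(n + δ) = (y*)^((1−α)/α) = 1.79^1.6316 = 2.5856.
Therefore n + δ = s / 2.5856 = 0.16 / 2.5856 = 0.0619, so δ = 0.0619 − 0.017 = 0.0449.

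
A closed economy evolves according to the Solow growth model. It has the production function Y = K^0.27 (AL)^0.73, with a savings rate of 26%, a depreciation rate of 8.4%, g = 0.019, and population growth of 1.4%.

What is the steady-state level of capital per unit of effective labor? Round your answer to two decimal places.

Steady state requires s·f(k) = (n + g + δ)·k, i.e. s·k^α = (n + g + δ)·k.
Dividing both sides by k: k^(1−α) = s / (n + g + δ).
k^0.73 = 0.26 / (0.014 + 0.019 + 0.084) = 0.26 / 0.117 = 2.2222
k* = 2.2222^(1/0.73) ≈ 2.9857

k* ≈ 2.99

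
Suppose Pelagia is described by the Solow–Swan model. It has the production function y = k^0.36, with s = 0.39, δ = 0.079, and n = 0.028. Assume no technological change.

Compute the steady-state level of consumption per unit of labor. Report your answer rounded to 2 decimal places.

c* = 1.26

At the steady state, Δk = 0, so s·k^α = (n + δ)·k.
Rearranging, k^(1−α) = s / (n + δ).
k^0.64 = 0.39 / (0.028 + 0.079) = 0.39 / 0.107 = 3.6449
k* = 3.6449^(1/0.64) ≈ 7.5446
y* = (k*)^α = 7.5446^0.36 ≈ 2.0699
c* = (1 − s)·y* = (1 − 0.39) × 2.0699 ≈ 1.2626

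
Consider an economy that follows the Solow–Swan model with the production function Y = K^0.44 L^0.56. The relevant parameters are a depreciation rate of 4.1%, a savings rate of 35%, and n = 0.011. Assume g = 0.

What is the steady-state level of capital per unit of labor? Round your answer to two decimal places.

k* ≈ 30.11

Steady state requires s·f(k) = (n + δ)·k, i.e. s·k^α = (n + δ)·k.
Rearranging, k^(1−α) = s / (n + δ).
k^0.56 = 0.35 / (0.011 + 0.041) = 0.35 / 0.052 = 6.7308
k* = 6.7308^(1/0.56) ≈ 30.1086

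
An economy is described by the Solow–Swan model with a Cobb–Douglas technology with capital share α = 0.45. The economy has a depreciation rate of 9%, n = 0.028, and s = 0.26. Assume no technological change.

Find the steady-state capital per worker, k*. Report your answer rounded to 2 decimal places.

k* ≈ 4.21

In steady state, investment equals break-even investment: s·k^α = (n + δ)·k.
Rearranging, k^(1−α) = s / (n + δ).
k^0.55 = 0.26 / (0.028 + 0.090) = 0.26 / 0.118 = 2.2034
k* = 2.2034^(1/0.55) ≈ 4.2054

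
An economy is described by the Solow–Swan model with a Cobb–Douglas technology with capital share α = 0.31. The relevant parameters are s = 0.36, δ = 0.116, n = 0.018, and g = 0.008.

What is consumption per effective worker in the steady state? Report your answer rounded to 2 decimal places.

c* = 0.97

Steady state requires s·f(k) = (n + g + δ)·k, i.e. s·k^α = (n + g + δ)·k.
Dividing both sides by k: k^(1−α) = s / (n + g + δ).
k^0.69 = 0.36 / (0.018 + 0.008 + 0.116) = 0.36 / 0.142 = 2.5352
k* = 2.5352^(1/0.69) ≈ 3.8506
y* = (k*)^α = 3.8506^0.31 ≈ 1.5188
c* = (1 − s)·y* = (1 − 0.36) × 1.5188 ≈ 0.9720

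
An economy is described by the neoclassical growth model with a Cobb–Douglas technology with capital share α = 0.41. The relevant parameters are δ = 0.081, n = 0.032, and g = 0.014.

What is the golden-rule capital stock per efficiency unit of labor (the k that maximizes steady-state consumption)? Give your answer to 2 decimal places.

The golden rule sets f'(k) = n + g + δ, i.e. α·k^(α−1) = n + g + δ.
So k^(1−α) = α / (n + g + δ) = 0.41 / 0.127 = 3.2283.
k_gold = 3.2283^(1/0.59) ≈ 7.2890

k_gold ≈ 7.29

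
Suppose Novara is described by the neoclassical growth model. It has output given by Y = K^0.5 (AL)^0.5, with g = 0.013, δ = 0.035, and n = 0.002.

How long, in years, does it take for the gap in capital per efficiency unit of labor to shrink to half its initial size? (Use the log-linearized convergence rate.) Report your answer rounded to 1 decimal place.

half-life ≈ 27.7 years

Near the steady state the convergence rate is λ = (1 − α)(n + g + δ).
λ = (1 − 0.5) × 0.050 = 0.5 × 0.050 = 0.0250
Half-life = ln 2 / λ = 0.6931 / 0.0250 ≈ 27.72 years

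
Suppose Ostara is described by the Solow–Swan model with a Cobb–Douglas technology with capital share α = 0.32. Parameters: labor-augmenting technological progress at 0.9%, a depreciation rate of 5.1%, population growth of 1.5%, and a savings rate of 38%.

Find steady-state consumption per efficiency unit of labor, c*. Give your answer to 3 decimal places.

c* ≈ 1.331

At the steady state, Δk = 0, so s·k^α = (n + g + δ)·k.
Rearranging, k^(1−α) = s / (n + g + δ).
k^0.68 = 0.38 / (0.015 + 0.009 + 0.051) = 0.38 / 0.075 = 5.0667
k* = 5.0667^(1/0.68) ≈ 10.8733
y* = (k*)^α = 10.8733^0.32 ≈ 2.1460
c* = (1 − s)·y* = (1 − 0.38) × 2.1460 ≈ 1.3305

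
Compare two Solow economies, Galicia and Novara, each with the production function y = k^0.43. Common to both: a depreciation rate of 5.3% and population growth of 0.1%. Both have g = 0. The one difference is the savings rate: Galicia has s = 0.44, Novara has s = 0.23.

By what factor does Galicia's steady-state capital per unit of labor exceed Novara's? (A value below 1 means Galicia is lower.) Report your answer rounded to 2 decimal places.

Steady-state k* = [s/(n + δ)]^(1/(1−α)), so the ratio is [ (s_G/(n + δ)_G) / (s_N/(n + δ)_N) ]^1.7544.
s_G/(n + δ)_G = 0.44/0.054 = 8.1481; s_N/(n + δ)_N = 0.23/0.054 = 4.2593.
Ratio = (8.1481/4.2593)^1.7544 = 1.9130^1.7544 ≈ 3.1206

ratio ≈ 3.12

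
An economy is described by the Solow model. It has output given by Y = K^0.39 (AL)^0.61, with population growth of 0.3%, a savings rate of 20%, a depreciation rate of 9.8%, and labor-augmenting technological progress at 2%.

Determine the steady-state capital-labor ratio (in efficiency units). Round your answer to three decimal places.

At the steady state, Δk = 0, so s·k^α = (n + g + δ)·k.
Rearranging, k^(1−α) = s / (n + g + δ).
k^0.61 = 0.20 / (0.003 + 0.020 + 0.098) = 0.20 / 0.121 = 1.6529
k* = 1.6529^(1/0.61) ≈ 2.2792

k* ≈ 2.279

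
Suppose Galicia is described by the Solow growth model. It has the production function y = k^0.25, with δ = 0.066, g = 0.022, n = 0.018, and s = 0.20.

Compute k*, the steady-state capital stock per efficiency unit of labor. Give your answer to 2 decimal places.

k* ≈ 2.33

In steady state, investment equals break-even investment: s·k^α = (n + g + δ)·k.
Rearranging, k^(1−α) = s / (n + g + δ).
k^0.75 = 0.20 / (0.018 + 0.022 + 0.066) = 0.20 / 0.106 = 1.8868
k* = 1.8868^(1/0.75) ≈ 2.3315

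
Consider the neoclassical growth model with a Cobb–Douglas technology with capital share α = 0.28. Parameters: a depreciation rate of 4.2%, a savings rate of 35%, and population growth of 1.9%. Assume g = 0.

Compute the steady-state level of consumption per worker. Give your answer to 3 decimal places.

c* = 1.282

Steady state requires s·f(k) = (n + δ)·k, i.e. s·k^α = (n + δ)·k.
Rearranging, k^(1−α) = s / (n + δ).
k^0.72 = 0.35 / (0.019 + 0.042) = 0.35 / 0.061 = 5.7377
k* = 5.7377^(1/0.72) ≈ 11.3189
y* = (k*)^α = 11.3189^0.28 ≈ 1.9727
c* = (1 − s)·y* = (1 − 0.35) × 1.9727 ≈ 1.2823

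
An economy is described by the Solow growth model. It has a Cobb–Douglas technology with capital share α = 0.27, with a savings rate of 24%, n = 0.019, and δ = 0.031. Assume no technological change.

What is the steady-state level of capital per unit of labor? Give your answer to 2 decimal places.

At the steady state, Δk = 0, so s·k^α = (n + δ)·k.
Rearranging, k^(1−α) = s / (n + δ).
k^0.73 = 0.24 / (0.019 + 0.031) = 0.24 / 0.050 = 4.8000
k* = 4.8000^(1/0.73) ≈ 8.5745

k* ≈ 8.57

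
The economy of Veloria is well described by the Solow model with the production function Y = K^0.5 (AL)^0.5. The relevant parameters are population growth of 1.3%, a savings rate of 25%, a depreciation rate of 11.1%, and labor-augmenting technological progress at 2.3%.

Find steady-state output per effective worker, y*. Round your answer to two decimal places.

y* = 1.70

In steady state, investment equals break-even investment: s·k^α = (n + g + δ)·k.
Rearranging, k^(1−α) = s / (n + g + δ).
k^0.5 = 0.25 / (0.013 + 0.023 + 0.111) = 0.25 / 0.147 = 1.7007
k* = 1.7007^(1/0.5) ≈ 2.8924
y* = (k*)^α = 2.8924^0.5 ≈ 1.7007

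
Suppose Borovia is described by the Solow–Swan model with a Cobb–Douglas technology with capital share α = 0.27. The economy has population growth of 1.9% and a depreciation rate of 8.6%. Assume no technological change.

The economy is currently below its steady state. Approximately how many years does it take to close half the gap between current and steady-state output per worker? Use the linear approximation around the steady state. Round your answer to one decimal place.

half-life ≈ 9.0 years

Near the steady state the convergence rate is λ = (1 − α)(n + δ).
λ = (1 − 0.27) × 0.105 = 0.73 × 0.105 = 0.07665
Half-life = ln 2 / λ = 0.6931 / 0.07665 ≈ 9.04 years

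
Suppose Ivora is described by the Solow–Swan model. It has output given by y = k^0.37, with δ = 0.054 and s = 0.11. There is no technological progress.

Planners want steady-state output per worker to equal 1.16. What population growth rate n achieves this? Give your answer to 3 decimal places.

At the steady state, Δk = 0, so s·k^α = (n + δ)·k.
Since y* = [s/(n + δ)]^(α/(1−α)), we have s/(n + δ) = (y*)^((1−α)/α) = 1.16^1.7027 = 1.2875.
Therefore n + δ = s / 1.2875 = 0.11 / 1.2875 = 0.0854, so n = 0.0854 − 0.054 = 0.0314.

n ≈ 0.031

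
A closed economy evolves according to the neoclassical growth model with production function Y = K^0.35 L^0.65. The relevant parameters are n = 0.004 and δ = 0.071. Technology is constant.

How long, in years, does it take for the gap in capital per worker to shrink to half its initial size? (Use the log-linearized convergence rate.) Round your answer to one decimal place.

Near the steady state the convergence rate is λ = (1 − α)(n + δ).
λ = (1 − 0.35) × 0.075 = 0.65 × 0.075 = 0.04875
Half-life = ln 2 / λ = 0.6931 / 0.04875 ≈ 14.22 years

half-life ≈ 14.2 years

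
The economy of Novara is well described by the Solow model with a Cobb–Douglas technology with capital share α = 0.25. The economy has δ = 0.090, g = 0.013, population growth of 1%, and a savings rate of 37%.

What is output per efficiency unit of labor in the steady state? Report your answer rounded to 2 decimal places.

Steady state requires s·f(k) = (n + g + δ)·k, i.e. s·k^α = (n + g + δ)·k.
Rearranging, k^(1−α) = s / (n + g + δ).
k^0.75 = 0.37 / (0.010 + 0.013 + 0.090) = 0.37 / 0.113 = 3.2743
k* = 3.2743^(1/0.75) ≈ 4.8621
y* = (k*)^α = 4.8621^0.25 ≈ 1.4849

y* = 1.48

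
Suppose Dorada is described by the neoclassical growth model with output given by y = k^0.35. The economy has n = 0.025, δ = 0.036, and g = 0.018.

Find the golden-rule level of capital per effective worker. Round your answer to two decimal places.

The golden rule sets f'(k) = n + g + δ, i.e. α·k^(α−1) = n + g + δ.
So k^(1−α) = α / (n + g + δ) = 0.35 / 0.079 = 4.4304.
k_gold = 4.4304^(1/0.65) ≈ 9.8748

k_gold ≈ 9.87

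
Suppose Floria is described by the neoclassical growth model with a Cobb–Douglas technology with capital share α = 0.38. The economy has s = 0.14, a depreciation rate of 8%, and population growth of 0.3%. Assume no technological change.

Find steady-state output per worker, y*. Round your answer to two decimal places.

In steady state, investment equals break-even investment: s·k^α = (n + δ)·k.
Dividing both sides by k: k^(1−α) = s / (n + δ).
k^0.62 = 0.14 / (0.003 + 0.080) = 0.14 / 0.083 = 1.6867
k* = 1.6867^(1/0.62) ≈ 2.3238
y* = (k*)^α = 2.3238^0.38 ≈ 1.3777

y* ≈ 1.38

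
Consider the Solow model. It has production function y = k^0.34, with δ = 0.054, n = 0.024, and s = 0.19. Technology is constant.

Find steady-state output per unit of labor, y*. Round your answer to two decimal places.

y* ≈ 1.58

In steady state, investment equals break-even investment: s·k^α = (n + δ)·k.
Dividing both sides by k: k^(1−α) = s / (n + δ).
k^0.66 = 0.19 / (0.024 + 0.054) = 0.19 / 0.078 = 2.4359
k* = 2.4359^(1/0.66) ≈ 3.8534
y* = (k*)^α = 3.8534^0.34 ≈ 1.5819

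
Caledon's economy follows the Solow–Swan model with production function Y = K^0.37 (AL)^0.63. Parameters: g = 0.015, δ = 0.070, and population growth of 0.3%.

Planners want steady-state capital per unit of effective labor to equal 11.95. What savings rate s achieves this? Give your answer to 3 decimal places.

In steady state, investment equals break-even investment: s·k^α = (n + g + δ)·k.
So s / (n + g + δ) = (k*)^(1−α) = 11.95^0.63 = 4.7725.
Therefore s = 4.7725 × (n + g + δ) = 4.7725 × 0.088 = 0.4200.

s ≈ 0.420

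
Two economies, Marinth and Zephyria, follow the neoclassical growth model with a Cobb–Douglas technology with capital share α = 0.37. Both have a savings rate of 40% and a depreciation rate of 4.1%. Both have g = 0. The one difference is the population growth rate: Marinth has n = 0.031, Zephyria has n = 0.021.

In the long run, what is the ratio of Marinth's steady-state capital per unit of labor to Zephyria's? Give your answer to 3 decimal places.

Steady-state k* = [s/(n + δ)]^(1/(1−α)), so the ratio is [ (s_M/(n + δ)_M) / (s_Z/(n + δ)_Z) ]^1.5873.
s_M/(n + δ)_M = 0.40/0.072 = 5.5556; s_Z/(n + δ)_Z = 0.40/0.062 = 6.4516.
Ratio = (5.5556/6.4516)^1.5873 = 0.8611^1.5873 ≈ 0.7887

ratio ≈ 0.789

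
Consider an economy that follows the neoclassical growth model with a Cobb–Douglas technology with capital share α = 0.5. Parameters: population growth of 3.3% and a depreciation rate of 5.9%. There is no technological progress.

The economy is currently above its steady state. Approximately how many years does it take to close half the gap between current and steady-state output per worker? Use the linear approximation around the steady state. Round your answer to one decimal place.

half-life ≈ 15.1 years

Near the steady state the convergence rate is λ = (1 − α)(n + δ).
λ = (1 − 0.5) × 0.092 = 0.5 × 0.092 = 0.0460
Half-life = ln 2 / λ = 0.6931 / 0.0460 ≈ 15.07 years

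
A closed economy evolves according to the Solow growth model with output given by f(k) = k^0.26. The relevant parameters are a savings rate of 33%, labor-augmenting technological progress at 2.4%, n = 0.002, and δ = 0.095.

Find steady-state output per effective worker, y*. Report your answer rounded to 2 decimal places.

Steady state requires s·f(k) = (n + g + δ)·k, i.e. s·k^α = (n + g + δ)·k.
Dividing both sides by k: k^(1−α) = s / (n + g + δ).
k^0.74 = 0.33 / (0.002 + 0.024 + 0.095) = 0.33 / 0.121 = 2.7273
k* = 2.7273^(1/0.74) ≈ 3.8800
y* = (k*)^α = 3.8800^0.26 ≈ 1.4226

y* ≈ 1.42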